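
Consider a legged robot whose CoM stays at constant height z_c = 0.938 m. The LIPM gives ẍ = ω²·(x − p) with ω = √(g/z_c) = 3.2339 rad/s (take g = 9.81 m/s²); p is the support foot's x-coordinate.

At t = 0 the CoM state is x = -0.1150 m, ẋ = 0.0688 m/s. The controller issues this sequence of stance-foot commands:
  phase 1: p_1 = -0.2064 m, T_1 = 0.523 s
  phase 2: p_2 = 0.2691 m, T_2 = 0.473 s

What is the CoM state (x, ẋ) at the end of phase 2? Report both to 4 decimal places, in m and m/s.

phase 1: p=-0.2064, T=0.523, ωT=1.691330, cosh=2.805483, sinh=2.621209; start (x,ẋ)=(-0.115000, 0.068800) → end (x,ẋ)=(0.105786, 0.967790)
phase 2: p=0.2691, T=0.473, ωT=1.529635, cosh=2.416552, sinh=2.199938; start (x,ẋ)=(0.105786, 0.967790) → end (x,ẋ)=(0.532806, 1.176841)

x = 0.5328, ẋ = 1.1768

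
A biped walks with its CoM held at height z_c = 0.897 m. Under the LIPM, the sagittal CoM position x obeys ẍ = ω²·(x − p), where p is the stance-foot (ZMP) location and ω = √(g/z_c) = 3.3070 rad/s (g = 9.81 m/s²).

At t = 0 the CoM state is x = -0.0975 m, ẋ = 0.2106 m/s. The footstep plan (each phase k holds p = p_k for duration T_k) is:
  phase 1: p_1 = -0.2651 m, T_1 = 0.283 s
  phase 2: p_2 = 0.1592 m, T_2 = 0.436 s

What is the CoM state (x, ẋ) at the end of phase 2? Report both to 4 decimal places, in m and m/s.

x = 0.4634, ẋ = 1.3061

phase 1: p=-0.2651, T=0.283, ωT=0.935881, cosh=1.470849, sinh=1.078609; start (x,ẋ)=(-0.097500, 0.210600) → end (x,ẋ)=(0.050104, 0.907583)
phase 2: p=0.1592, T=0.436, ωT=1.441852, cosh=2.232505, sinh=1.996015; start (x,ẋ)=(0.050104, 0.907583) → end (x,ẋ)=(0.463434, 1.306058)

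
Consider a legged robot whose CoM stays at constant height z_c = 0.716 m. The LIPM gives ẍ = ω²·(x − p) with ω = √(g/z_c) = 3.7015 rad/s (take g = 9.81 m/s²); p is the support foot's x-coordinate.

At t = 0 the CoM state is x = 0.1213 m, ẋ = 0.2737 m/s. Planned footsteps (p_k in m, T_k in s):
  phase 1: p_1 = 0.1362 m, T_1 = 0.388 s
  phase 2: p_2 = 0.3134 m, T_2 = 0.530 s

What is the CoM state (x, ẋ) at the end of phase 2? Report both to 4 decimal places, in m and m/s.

phase 1: p=0.1362, T=0.388, ωT=1.436182, cosh=2.221223, sinh=1.983389; start (x,ẋ)=(0.121300, 0.273700) → end (x,ẋ)=(0.249761, 0.498560)
phase 2: p=0.3134, T=0.530, ωT=1.961795, cosh=3.626344, sinh=3.485738; start (x,ẋ)=(0.249761, 0.498560) → end (x,ẋ)=(0.552124, 0.986857)

x = 0.5521, ẋ = 0.9869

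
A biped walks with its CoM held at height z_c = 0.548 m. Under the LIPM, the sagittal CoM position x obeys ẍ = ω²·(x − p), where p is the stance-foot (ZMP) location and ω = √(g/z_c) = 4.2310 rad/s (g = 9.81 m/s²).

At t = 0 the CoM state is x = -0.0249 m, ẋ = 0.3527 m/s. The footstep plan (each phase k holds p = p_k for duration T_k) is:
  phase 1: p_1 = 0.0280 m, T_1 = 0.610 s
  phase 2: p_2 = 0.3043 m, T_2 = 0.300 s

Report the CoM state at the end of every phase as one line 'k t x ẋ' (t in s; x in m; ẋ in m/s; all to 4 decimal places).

1 0.6100 0.2240 0.8730
2 0.9100 0.4883 1.1194

phase 1: p=0.0280, T=0.610, ωT=2.580910, cosh=6.642429, sinh=6.566724; start (x,ẋ)=(-0.024900, 0.352700) → end (x,ẋ)=(0.224024, 0.873021)
phase 2: p=0.3043, T=0.300, ωT=1.269300, cosh=1.919695, sinh=1.638666; start (x,ẋ)=(0.224024, 0.873021) → end (x,ẋ)=(0.488315, 1.119362)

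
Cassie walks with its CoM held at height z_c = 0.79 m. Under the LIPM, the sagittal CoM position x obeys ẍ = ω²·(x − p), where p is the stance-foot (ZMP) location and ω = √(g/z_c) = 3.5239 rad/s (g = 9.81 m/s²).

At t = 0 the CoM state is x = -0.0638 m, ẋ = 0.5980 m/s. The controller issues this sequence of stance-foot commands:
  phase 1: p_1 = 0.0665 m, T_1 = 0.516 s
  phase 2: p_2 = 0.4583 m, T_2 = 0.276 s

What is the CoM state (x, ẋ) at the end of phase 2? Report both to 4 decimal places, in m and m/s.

phase 1: p=0.0665, T=0.516, ωT=1.818332, cosh=3.161936, sinh=2.999639; start (x,ẋ)=(-0.063800, 0.598000) → end (x,ẋ)=(0.163534, 0.513511)
phase 2: p=0.4583, T=0.276, ωT=0.972596, cosh=1.511451, sinh=1.133351; start (x,ẋ)=(0.163534, 0.513511) → end (x,ẋ)=(0.177929, -0.401097)

x = 0.1779, ẋ = -0.4011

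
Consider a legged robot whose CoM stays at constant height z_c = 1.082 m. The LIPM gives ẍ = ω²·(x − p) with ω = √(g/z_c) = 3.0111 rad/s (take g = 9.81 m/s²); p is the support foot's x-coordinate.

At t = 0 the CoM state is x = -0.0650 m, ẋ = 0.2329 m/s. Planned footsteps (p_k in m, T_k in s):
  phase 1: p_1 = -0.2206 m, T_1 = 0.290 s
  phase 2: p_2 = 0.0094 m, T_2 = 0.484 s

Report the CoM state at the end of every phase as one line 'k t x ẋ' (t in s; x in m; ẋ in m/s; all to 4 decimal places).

1 0.2900 0.0746 0.7906
2 0.7740 0.6904 2.1888

phase 1: p=-0.2206, T=0.290, ωT=0.873219, cosh=1.406106, sinh=0.988501; start (x,ẋ)=(-0.065000, 0.232900) → end (x,ẋ)=(0.074648, 0.790622)
phase 2: p=0.0094, T=0.484, ωT=1.457372, cosh=2.263754, sinh=2.030906; start (x,ẋ)=(0.074648, 0.790622) → end (x,ẋ)=(0.690358, 2.188780)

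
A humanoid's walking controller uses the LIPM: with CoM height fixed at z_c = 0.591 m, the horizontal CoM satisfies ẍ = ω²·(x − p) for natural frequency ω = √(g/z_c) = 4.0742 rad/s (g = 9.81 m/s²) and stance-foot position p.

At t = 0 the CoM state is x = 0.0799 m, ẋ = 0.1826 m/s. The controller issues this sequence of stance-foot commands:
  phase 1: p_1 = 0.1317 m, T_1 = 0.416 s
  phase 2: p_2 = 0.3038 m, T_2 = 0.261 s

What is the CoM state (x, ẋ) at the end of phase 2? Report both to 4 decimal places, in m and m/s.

x = -0.0332, ẋ = -1.1061

phase 1: p=0.1317, T=0.416, ωT=1.694867, cosh=2.814773, sinh=2.631150; start (x,ẋ)=(0.079900, 0.182600) → end (x,ẋ)=(0.103819, -0.041310)
phase 2: p=0.3038, T=0.261, ωT=1.063366, cosh=1.620697, sinh=1.275406; start (x,ẋ)=(0.103819, -0.041310) → end (x,ẋ)=(-0.033240, -1.106102)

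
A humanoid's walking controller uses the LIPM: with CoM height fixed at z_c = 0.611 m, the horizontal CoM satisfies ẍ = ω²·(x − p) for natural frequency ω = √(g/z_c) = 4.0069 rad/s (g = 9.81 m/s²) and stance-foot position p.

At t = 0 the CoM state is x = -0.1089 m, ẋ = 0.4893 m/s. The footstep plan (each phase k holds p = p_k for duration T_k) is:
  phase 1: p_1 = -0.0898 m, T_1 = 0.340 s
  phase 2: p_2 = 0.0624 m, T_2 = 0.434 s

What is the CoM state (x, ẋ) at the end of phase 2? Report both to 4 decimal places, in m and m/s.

x = 0.7576, ẋ = 2.9182

phase 1: p=-0.0898, T=0.340, ωT=1.362346, cosh=2.080702, sinh=1.824643; start (x,ẋ)=(-0.108900, 0.489300) → end (x,ẋ)=(0.093274, 0.878444)
phase 2: p=0.0624, T=0.434, ωT=1.738995, cosh=2.933658, sinh=2.757961; start (x,ẋ)=(0.093274, 0.878444) → end (x,ẋ)=(0.757608, 2.918235)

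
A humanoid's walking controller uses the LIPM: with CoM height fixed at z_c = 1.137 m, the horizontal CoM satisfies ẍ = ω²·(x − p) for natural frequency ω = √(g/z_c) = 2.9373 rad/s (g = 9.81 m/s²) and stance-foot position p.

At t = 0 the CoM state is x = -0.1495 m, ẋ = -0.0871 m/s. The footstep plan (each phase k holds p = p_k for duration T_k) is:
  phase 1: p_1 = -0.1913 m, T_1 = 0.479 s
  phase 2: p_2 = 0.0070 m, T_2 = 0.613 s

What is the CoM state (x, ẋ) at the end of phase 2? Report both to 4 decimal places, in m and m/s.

x = -0.4580, ẋ = -1.2780

phase 1: p=-0.1913, T=0.479, ωT=1.406967, cosh=2.164217, sinh=1.919332; start (x,ẋ)=(-0.149500, -0.087100) → end (x,ẋ)=(-0.157750, 0.047151)
phase 2: p=0.0070, T=0.613, ωT=1.800565, cosh=3.109136, sinh=2.943930; start (x,ẋ)=(-0.157750, 0.047151) → end (x,ẋ)=(-0.457973, -1.278028)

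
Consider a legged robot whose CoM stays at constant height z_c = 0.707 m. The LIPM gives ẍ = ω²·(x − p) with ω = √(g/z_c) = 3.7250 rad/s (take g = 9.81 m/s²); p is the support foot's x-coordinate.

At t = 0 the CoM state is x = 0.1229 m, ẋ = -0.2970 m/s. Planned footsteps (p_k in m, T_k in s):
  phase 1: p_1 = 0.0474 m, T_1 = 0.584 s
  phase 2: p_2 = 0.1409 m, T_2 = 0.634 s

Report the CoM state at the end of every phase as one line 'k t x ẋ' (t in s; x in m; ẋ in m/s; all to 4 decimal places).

phase 1: p=0.0474, T=0.584, ωT=2.175400, cosh=4.459635, sinh=4.346072; start (x,ẋ)=(0.122900, -0.297000) → end (x,ẋ)=(0.037583, -0.102233)
phase 2: p=0.1409, T=0.634, ωT=2.361650, cosh=5.351353, sinh=5.257088; start (x,ẋ)=(0.037583, -0.102233) → end (x,ẋ)=(-0.556265, -2.570299)

1 0.5840 0.0376 -0.1022
2 1.2180 -0.5563 -2.5703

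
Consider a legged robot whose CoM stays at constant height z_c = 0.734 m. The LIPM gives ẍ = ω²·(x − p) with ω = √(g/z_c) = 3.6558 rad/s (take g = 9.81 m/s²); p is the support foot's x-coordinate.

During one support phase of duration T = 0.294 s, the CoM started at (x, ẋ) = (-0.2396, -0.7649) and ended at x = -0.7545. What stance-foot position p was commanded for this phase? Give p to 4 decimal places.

ωT = 3.6558·0.294 = 1.074805; cosh(ωT) = 1.635393, sinh(ωT) = 1.294029
x(T) = p + (x₀−p)·cosh(ωT) + (ẋ₀/ω)·sinh(ωT) ⇒ p·(1 − cosh) = x(T) − x₀·cosh − (ẋ₀/ω)·sinh
numerator   = -0.7545 − (-0.2396)·1.635393 − (-0.7649/3.6558)·1.294029 = -0.091911
denominator = 1 − 1.635393 = -0.635393
p = -0.091911 / -0.635393 = 0.1447

p = 0.1447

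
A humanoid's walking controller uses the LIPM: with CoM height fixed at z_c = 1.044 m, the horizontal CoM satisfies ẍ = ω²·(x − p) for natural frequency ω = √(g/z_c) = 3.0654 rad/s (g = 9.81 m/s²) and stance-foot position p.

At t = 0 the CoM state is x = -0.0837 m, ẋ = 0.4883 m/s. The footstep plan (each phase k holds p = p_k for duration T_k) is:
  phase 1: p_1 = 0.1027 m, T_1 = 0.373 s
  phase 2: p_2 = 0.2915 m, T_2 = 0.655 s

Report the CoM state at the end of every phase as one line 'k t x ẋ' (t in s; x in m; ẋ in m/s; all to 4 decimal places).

phase 1: p=0.1027, T=0.373, ωT=1.143394, cosh=1.728067, sinh=1.409332; start (x,ẋ)=(-0.083700, 0.488300) → end (x,ẋ)=(0.005086, 0.038536)
phase 2: p=0.2915, T=0.655, ωT=2.007837, cosh=3.790735, sinh=3.656456; start (x,ẋ)=(0.005086, 0.038536) → end (x,ẋ)=(-0.748251, -3.064186)

1 0.3730 0.0051 0.0385
2 1.0280 -0.7483 -3.0642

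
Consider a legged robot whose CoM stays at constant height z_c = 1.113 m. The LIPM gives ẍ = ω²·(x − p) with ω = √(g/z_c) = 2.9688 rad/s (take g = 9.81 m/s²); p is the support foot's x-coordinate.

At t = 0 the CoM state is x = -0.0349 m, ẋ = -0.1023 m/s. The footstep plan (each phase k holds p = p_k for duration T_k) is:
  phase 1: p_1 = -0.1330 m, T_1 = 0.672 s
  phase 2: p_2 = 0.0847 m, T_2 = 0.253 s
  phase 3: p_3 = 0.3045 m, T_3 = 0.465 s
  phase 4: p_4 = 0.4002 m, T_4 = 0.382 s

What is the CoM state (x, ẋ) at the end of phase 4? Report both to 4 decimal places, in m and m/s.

x = 2.1425, ẋ = 5.3394

phase 1: p=-0.1330, T=0.672, ωT=1.995034, cosh=3.744230, sinh=3.608220; start (x,ẋ)=(-0.034900, -0.102300) → end (x,ẋ)=(0.109976, 0.667821)
phase 2: p=0.0847, T=0.253, ωT=0.751106, cosh=1.295594, sinh=0.823750; start (x,ẋ)=(0.109976, 0.667821) → end (x,ẋ)=(0.302746, 0.927037)
phase 3: p=0.3045, T=0.465, ωT=1.380492, cosh=2.114156, sinh=1.862701; start (x,ẋ)=(0.302746, 0.927037) → end (x,ẋ)=(0.882439, 1.950204)
phase 4: p=0.4002, T=0.382, ωT=1.134082, cosh=1.715018, sinh=1.393300; start (x,ẋ)=(0.882439, 1.950204) → end (x,ẋ)=(2.142507, 5.339383)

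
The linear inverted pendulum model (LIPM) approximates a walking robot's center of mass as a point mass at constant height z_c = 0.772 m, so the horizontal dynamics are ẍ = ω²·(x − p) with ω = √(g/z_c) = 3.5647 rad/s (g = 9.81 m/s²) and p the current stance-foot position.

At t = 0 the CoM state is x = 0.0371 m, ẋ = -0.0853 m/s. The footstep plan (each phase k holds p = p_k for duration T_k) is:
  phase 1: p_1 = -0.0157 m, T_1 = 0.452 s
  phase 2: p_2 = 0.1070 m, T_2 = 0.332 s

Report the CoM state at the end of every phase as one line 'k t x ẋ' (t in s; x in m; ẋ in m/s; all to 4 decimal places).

1 0.4520 0.0643 0.2305
2 0.7840 0.1263 0.1862

phase 1: p=-0.0157, T=0.452, ωT=1.611244, cosh=2.604340, sinh=2.404701; start (x,ẋ)=(0.037100, -0.085300) → end (x,ẋ)=(0.064267, 0.230453)
phase 2: p=0.1070, T=0.332, ωT=1.183480, cosh=1.785966, sinh=1.479755; start (x,ẋ)=(0.064267, 0.230453) → end (x,ẋ)=(0.126344, 0.186170)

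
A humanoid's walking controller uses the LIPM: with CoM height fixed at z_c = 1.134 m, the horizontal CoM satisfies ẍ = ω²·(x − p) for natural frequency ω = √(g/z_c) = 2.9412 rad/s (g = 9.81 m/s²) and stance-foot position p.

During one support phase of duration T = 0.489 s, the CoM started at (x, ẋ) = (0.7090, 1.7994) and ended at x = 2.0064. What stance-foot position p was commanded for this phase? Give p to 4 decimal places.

ωT = 2.9412·0.489 = 1.438247; cosh(ωT) = 2.225323, sinh(ωT) = 1.987980
x(T) = p + (x₀−p)·cosh(ωT) + (ẋ₀/ω)·sinh(ωT) ⇒ p·(1 − cosh) = x(T) − x₀·cosh − (ẋ₀/ω)·sinh
numerator   = 2.0064 − (0.7090)·2.225323 − (1.7994/2.9412)·1.987980 = -0.787582
denominator = 1 − 2.225323 = -1.225323
p = -0.787582 / -1.225323 = 0.6428

p = 0.6428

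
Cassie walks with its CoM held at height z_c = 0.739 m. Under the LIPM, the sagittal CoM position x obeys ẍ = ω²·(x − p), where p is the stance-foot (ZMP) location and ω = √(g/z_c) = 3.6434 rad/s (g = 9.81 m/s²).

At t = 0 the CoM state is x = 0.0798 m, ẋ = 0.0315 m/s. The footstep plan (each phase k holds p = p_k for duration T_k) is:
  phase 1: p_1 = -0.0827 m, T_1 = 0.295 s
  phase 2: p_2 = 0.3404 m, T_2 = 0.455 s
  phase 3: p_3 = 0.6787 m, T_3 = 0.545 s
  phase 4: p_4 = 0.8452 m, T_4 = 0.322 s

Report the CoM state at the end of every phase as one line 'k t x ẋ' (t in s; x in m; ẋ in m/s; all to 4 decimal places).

1 0.2950 0.1942 0.8176
2 0.7500 0.5104 0.8767
3 1.2950 0.9141 1.0623
4 1.6170 1.3934 2.2482

phase 1: p=-0.0827, T=0.295, ωT=1.074803, cosh=1.635390, sinh=1.294025; start (x,ẋ)=(0.079800, 0.031500) → end (x,ẋ)=(0.194239, 0.817646)
phase 2: p=0.3404, T=0.455, ωT=1.657747, cosh=2.719021, sinh=2.528454; start (x,ẋ)=(0.194239, 0.817646) → end (x,ẋ)=(0.510416, 0.876735)
phase 3: p=0.6787, T=0.545, ωT=1.985653, cosh=3.710547, sinh=3.573256; start (x,ẋ)=(0.510416, 0.876735) → end (x,ẋ)=(0.914129, 1.062307)
phase 4: p=0.8452, T=0.322, ωT=1.173175, cosh=1.770811, sinh=1.461427; start (x,ẋ)=(0.914129, 1.062307) → end (x,ẋ)=(1.393369, 2.248163)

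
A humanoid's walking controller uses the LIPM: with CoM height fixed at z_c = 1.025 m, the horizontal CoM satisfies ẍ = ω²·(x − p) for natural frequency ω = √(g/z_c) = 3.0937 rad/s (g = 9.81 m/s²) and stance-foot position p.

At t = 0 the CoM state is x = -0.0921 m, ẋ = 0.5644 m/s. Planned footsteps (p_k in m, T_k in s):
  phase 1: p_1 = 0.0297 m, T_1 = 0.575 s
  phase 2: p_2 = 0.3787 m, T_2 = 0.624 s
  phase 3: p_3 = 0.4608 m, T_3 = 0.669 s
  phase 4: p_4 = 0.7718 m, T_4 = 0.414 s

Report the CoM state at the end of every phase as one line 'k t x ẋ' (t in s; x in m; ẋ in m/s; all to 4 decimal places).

phase 1: p=0.0297, T=0.575, ωT=1.778877, cosh=3.046016, sinh=2.877188; start (x,ẋ)=(-0.092100, 0.564400) → end (x,ẋ)=(0.183596, 0.635010)
phase 2: p=0.3787, T=0.624, ωT=1.930469, cosh=3.518910, sinh=3.373830; start (x,ẋ)=(0.183596, 0.635010) → end (x,ẋ)=(0.384656, 0.198122)
phase 3: p=0.4608, T=0.669, ωT=2.069685, cosh=4.024278, sinh=3.898052; start (x,ẋ)=(0.384656, 0.198122) → end (x,ẋ)=(0.404008, -0.120955)
phase 4: p=0.7718, T=0.414, ωT=1.280792, cosh=1.938653, sinh=1.660836; start (x,ẋ)=(0.404008, -0.120955) → end (x,ẋ)=(-0.006155, -2.124253)

1 0.5750 0.1836 0.6350
2 1.1990 0.3847 0.1981
3 1.8680 0.4040 -0.1210
4 2.2820 -0.0062 -2.1243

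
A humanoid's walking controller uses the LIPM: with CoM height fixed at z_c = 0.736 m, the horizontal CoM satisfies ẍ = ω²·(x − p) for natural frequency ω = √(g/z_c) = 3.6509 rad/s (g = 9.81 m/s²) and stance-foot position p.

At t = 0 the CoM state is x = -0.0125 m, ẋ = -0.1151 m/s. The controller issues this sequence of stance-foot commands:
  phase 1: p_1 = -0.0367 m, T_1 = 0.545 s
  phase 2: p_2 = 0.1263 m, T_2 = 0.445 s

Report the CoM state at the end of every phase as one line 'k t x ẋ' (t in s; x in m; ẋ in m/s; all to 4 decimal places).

1 0.5450 -0.0597 -0.1117
2 0.9900 -0.4388 -1.9512

phase 1: p=-0.0367, T=0.545, ωT=1.989741, cosh=3.725183, sinh=3.588452; start (x,ẋ)=(-0.012500, -0.115100) → end (x,ẋ)=(-0.059682, -0.111722)
phase 2: p=0.1263, T=0.445, ωT=1.624650, cosh=2.636812, sinh=2.439832; start (x,ẋ)=(-0.059682, -0.111722) → end (x,ẋ)=(-0.438761, -1.951239)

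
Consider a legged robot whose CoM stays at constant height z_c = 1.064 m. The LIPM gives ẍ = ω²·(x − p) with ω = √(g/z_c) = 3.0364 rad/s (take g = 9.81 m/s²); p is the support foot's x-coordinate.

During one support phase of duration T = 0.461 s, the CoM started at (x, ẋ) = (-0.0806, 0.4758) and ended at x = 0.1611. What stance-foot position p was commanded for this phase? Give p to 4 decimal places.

ωT = 3.0364·0.461 = 1.399780; cosh(ωT) = 2.150480, sinh(ωT) = 1.903829
x(T) = p + (x₀−p)·cosh(ωT) + (ẋ₀/ω)·sinh(ωT) ⇒ p·(1 − cosh) = x(T) − x₀·cosh − (ẋ₀/ω)·sinh
numerator   = 0.1611 − (-0.0806)·2.150480 − (0.4758/3.0364)·1.903829 = 0.036101
denominator = 1 − 2.150480 = -1.150480
p = 0.036101 / -1.150480 = -0.0314

p = -0.0314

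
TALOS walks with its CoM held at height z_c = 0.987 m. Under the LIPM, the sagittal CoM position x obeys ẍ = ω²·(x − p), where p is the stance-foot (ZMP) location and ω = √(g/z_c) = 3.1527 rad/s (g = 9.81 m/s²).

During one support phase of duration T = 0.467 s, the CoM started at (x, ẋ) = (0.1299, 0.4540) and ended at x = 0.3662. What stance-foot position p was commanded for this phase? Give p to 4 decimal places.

ωT = 3.1527·0.467 = 1.472311; cosh(ωT) = 2.294346, sinh(ωT) = 2.064951
x(T) = p + (x₀−p)·cosh(ωT) + (ẋ₀/ω)·sinh(ωT) ⇒ p·(1 − cosh) = x(T) − x₀·cosh − (ẋ₀/ω)·sinh
numerator   = 0.3662 − (0.1299)·2.294346 − (0.4540/3.1527)·2.064951 = -0.229196
denominator = 1 − 2.294346 = -1.294346
p = -0.229196 / -1.294346 = 0.1771

p = 0.1771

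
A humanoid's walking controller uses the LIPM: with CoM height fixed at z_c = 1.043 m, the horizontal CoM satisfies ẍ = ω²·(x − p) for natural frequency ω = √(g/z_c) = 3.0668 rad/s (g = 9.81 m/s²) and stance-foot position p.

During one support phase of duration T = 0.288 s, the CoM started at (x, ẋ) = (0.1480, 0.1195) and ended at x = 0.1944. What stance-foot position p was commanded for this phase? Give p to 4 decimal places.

ωT = 3.0668·0.288 = 0.883238; cosh(ωT) = 1.416081, sinh(ωT) = 1.002639
x(T) = p + (x₀−p)·cosh(ωT) + (ẋ₀/ω)·sinh(ωT) ⇒ p·(1 − cosh) = x(T) − x₀·cosh − (ẋ₀/ω)·sinh
numerator   = 0.1944 − (0.1480)·1.416081 − (0.1195/3.0668)·1.002639 = -0.054248
denominator = 1 − 1.416081 = -0.416081
p = -0.054248 / -0.416081 = 0.1304

p = 0.1304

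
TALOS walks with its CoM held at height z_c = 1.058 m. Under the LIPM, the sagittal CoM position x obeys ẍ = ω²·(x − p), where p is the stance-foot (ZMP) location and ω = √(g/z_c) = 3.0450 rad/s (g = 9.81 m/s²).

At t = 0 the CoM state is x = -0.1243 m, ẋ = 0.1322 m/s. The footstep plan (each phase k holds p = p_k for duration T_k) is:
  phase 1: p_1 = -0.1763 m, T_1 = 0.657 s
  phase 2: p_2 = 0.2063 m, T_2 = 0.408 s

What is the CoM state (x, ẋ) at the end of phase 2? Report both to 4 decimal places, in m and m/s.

x = 0.7103, ẋ = 1.8701

phase 1: p=-0.1763, T=0.657, ωT=2.000565, cosh=3.764245, sinh=3.628987; start (x,ẋ)=(-0.124300, 0.132200) → end (x,ẋ)=(0.176995, 1.072247)
phase 2: p=0.2063, T=0.408, ωT=1.242360, cosh=1.876240, sinh=1.587538; start (x,ẋ)=(0.176995, 1.072247) → end (x,ẋ)=(0.710342, 1.870130)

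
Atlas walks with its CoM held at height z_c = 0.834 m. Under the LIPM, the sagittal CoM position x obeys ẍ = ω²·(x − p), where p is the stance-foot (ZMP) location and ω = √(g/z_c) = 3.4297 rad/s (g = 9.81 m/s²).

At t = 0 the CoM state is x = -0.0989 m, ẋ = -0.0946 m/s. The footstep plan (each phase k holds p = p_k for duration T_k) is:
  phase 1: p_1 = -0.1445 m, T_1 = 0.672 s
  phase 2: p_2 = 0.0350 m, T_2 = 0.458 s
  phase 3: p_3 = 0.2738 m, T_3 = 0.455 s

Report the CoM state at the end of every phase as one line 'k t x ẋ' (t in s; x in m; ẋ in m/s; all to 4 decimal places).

phase 1: p=-0.1445, T=0.672, ωT=2.304758, cosh=5.060770, sinh=4.960987; start (x,ẋ)=(-0.098900, -0.094600) → end (x,ẋ)=(-0.050566, 0.297121)
phase 2: p=0.0350, T=0.458, ωT=1.570803, cosh=2.509193, sinh=2.301315; start (x,ẋ)=(-0.050566, 0.297121) → end (x,ẋ)=(0.019666, 0.070180)
phase 3: p=0.2738, T=0.455, ωT=1.560514, cosh=2.485647, sinh=2.275619; start (x,ẋ)=(0.019666, 0.070180) → end (x,ẋ)=(-0.311322, -1.808993)

1 0.6720 -0.0506 0.2971
2 1.1300 0.0197 0.0702
3 1.5850 -0.3113 -1.8090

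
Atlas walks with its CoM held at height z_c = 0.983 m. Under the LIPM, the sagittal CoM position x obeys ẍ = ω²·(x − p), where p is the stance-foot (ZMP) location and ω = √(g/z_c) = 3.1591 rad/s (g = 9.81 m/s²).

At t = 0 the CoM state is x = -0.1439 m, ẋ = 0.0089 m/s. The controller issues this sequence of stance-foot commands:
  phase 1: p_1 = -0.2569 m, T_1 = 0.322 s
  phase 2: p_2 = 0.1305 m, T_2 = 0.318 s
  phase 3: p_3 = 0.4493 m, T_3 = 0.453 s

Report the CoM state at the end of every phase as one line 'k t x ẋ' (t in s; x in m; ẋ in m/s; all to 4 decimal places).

1 0.3220 -0.0768 0.4430
2 0.6400 -0.0248 -0.0884
3 1.0930 -0.6541 -3.1489

phase 1: p=-0.2569, T=0.322, ωT=1.017230, cosh=1.563560, sinh=1.201965; start (x,ẋ)=(-0.143900, 0.008900) → end (x,ẋ)=(-0.076832, 0.442991)
phase 2: p=0.1305, T=0.318, ωT=1.004594, cosh=1.548496, sinh=1.182302; start (x,ẋ)=(-0.076832, 0.442991) → end (x,ẋ)=(-0.024761, -0.088416)
phase 3: p=0.4493, T=0.453, ωT=1.431072, cosh=2.211117, sinh=1.972065; start (x,ẋ)=(-0.024761, -0.088416) → end (x,ẋ)=(-0.654099, -3.148877)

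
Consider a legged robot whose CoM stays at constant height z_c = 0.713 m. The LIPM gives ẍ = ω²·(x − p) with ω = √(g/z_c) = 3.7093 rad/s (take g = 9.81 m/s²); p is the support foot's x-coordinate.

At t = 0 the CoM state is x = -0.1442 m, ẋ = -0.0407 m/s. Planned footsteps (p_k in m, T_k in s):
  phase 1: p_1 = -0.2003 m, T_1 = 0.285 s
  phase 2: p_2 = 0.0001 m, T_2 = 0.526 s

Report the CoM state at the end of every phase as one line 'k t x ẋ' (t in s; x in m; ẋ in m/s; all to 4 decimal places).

phase 1: p=-0.2003, T=0.285, ωT=1.057150, cosh=1.612801, sinh=1.265357; start (x,ẋ)=(-0.144200, -0.040700) → end (x,ẋ)=(-0.123706, 0.197669)
phase 2: p=0.0001, T=0.526, ωT=1.951092, cosh=3.589242, sinh=3.447123; start (x,ẋ)=(-0.123706, 0.197669) → end (x,ẋ)=(-0.260571, -0.873550)

1 0.2850 -0.1237 0.1977
2 0.8110 -0.2606 -0.8736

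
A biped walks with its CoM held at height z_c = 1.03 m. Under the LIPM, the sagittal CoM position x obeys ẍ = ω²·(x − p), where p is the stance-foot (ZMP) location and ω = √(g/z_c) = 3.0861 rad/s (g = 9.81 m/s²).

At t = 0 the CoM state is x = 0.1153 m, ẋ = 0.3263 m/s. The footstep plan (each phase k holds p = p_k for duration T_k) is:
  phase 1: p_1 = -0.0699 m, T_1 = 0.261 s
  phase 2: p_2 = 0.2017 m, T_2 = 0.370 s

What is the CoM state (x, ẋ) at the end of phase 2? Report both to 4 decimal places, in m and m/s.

x = 0.7583, ẋ = 1.9504

phase 1: p=-0.0699, T=0.261, ωT=0.805472, cosh=1.342315, sinh=0.895438; start (x,ẋ)=(0.115300, 0.326300) → end (x,ẋ)=(0.273373, 0.949781)
phase 2: p=0.2017, T=0.370, ωT=1.141857, cosh=1.725903, sinh=1.406677; start (x,ẋ)=(0.273373, 0.949781) → end (x,ẋ)=(0.758321, 1.950374)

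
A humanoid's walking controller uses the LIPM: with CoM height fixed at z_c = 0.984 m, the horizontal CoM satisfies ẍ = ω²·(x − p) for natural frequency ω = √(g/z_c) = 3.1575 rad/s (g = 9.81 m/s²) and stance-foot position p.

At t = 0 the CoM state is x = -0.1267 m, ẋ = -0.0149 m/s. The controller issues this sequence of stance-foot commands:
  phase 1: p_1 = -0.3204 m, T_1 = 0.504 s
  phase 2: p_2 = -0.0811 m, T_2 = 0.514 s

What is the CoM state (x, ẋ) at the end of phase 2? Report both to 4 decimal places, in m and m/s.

x = 1.6444, ẋ = 5.5723

phase 1: p=-0.3204, T=0.504, ωT=1.591380, cosh=2.557083, sinh=2.353438; start (x,ẋ)=(-0.126700, -0.014900) → end (x,ẋ)=(0.163801, 1.401281)
phase 2: p=-0.0811, T=0.514, ωT=1.622955, cosh=2.632680, sinh=2.435365; start (x,ẋ)=(0.163801, 1.401281) → end (x,ẋ)=(1.644447, 5.572331)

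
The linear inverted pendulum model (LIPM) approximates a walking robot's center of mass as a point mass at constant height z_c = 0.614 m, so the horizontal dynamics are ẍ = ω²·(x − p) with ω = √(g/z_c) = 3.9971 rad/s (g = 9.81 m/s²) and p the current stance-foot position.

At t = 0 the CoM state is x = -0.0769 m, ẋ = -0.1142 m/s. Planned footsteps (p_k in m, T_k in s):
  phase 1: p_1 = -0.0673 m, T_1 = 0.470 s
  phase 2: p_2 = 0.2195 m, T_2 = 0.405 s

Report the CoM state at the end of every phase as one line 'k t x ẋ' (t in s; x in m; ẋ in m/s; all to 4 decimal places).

1 0.4700 -0.1908 -0.5051
2 0.8750 -1.1628 -5.3004

phase 1: p=-0.0673, T=0.470, ωT=1.878637, cosh=3.348688, sinh=3.195890; start (x,ẋ)=(-0.076900, -0.114200) → end (x,ẋ)=(-0.190756, -0.505053)
phase 2: p=0.2195, T=0.405, ωT=1.618826, cosh=2.622645, sinh=2.424514; start (x,ẋ)=(-0.190756, -0.505053) → end (x,ẋ)=(-1.162806, -5.300379)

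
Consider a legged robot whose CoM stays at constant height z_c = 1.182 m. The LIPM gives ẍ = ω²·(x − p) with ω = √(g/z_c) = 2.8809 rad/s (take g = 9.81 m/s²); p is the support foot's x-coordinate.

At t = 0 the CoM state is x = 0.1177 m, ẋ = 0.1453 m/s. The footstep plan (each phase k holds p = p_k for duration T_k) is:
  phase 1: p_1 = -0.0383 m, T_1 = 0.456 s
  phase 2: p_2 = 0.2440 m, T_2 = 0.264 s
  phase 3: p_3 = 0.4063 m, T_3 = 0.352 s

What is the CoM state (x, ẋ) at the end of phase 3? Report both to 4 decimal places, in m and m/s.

phase 1: p=-0.0383, T=0.456, ωT=1.313690, cosh=1.994351, sinh=1.725525; start (x,ẋ)=(0.117700, 0.145300) → end (x,ẋ)=(0.359847, 1.065265)
phase 2: p=0.2440, T=0.264, ωT=0.760558, cosh=1.303437, sinh=0.836032; start (x,ẋ)=(0.359847, 1.065265) → end (x,ẋ)=(0.704137, 1.667526)
phase 3: p=0.4063, T=0.352, ωT=1.014077, cosh=1.559777, sinh=1.197040; start (x,ẋ)=(0.704137, 1.667526) → end (x,ẋ)=(1.563731, 3.628075)

x = 1.5637, ẋ = 3.6281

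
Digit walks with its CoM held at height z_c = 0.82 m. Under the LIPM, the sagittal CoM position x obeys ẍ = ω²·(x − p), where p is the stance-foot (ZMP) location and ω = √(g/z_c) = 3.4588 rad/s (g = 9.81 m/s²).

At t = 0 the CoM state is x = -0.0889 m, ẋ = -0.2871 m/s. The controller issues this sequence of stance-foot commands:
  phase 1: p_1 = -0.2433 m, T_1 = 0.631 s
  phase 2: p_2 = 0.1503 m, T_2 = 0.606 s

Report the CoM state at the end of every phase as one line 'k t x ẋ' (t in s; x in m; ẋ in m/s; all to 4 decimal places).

phase 1: p=-0.2433, T=0.631, ωT=2.182503, cosh=4.490617, sinh=4.377858; start (x,ẋ)=(-0.088900, -0.287100) → end (x,ẋ)=(0.086664, 1.048689)
phase 2: p=0.1503, T=0.606, ωT=2.096033, cosh=4.128390, sinh=4.005447; start (x,ẋ)=(0.086664, 1.048689) → end (x,ẋ)=(1.102017, 3.447787)

1 0.6310 0.0867 1.0487
2 1.2370 1.1020 3.4478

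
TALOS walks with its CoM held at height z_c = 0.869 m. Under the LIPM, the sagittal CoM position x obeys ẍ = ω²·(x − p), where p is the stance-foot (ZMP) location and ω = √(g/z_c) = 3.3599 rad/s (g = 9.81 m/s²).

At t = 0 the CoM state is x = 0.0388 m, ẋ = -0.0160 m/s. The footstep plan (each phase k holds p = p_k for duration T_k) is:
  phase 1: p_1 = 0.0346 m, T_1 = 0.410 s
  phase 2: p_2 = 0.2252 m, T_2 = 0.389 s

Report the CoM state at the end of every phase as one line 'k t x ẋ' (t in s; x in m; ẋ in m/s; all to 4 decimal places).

1 0.4100 0.0346 -0.0075
2 0.7990 -0.1565 -1.1114

phase 1: p=0.0346, T=0.410, ωT=1.377559, cosh=2.108702, sinh=1.856509; start (x,ẋ)=(0.038800, -0.016000) → end (x,ẋ)=(0.034616, -0.007541)
phase 2: p=0.2252, T=0.389, ωT=1.307001, cosh=1.982853, sinh=1.712223; start (x,ẋ)=(0.034616, -0.007541) → end (x,ẋ)=(-0.156543, -1.111364)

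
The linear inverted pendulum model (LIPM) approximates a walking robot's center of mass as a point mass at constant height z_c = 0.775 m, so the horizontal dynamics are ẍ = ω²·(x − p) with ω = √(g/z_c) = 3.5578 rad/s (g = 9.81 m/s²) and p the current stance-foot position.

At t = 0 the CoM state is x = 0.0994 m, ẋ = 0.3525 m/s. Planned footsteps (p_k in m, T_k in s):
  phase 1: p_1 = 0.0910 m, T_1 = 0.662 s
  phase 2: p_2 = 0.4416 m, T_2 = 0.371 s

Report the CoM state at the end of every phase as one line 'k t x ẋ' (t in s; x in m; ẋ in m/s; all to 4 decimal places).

phase 1: p=0.0910, T=0.662, ωT=2.355264, cosh=5.317888, sinh=5.223019; start (x,ẋ)=(0.099400, 0.352500) → end (x,ẋ)=(0.653157, 2.030648)
phase 2: p=0.4416, T=0.371, ωT=1.319944, cosh=2.005181, sinh=1.738030; start (x,ẋ)=(0.653157, 2.030648) → end (x,ẋ)=(1.857807, 5.379993)

1 0.6620 0.6532 2.0306
2 1.0330 1.8578 5.3800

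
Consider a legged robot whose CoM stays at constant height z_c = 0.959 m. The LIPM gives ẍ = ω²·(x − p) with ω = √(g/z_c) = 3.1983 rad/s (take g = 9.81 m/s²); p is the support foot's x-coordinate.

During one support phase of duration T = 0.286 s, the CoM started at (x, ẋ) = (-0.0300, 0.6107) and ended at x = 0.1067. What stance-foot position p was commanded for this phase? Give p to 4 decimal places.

ωT = 3.1983·0.286 = 0.914714; cosh(ωT) = 1.448346, sinh(ωT) = 1.047715
x(T) = p + (x₀−p)·cosh(ωT) + (ẋ₀/ω)·sinh(ωT) ⇒ p·(1 − cosh) = x(T) − x₀·cosh − (ẋ₀/ω)·sinh
numerator   = 0.1067 − (-0.0300)·1.448346 − (0.6107/3.1983)·1.047715 = -0.049906
denominator = 1 − 1.448346 = -0.448346
p = -0.049906 / -0.448346 = 0.1113

p = 0.1113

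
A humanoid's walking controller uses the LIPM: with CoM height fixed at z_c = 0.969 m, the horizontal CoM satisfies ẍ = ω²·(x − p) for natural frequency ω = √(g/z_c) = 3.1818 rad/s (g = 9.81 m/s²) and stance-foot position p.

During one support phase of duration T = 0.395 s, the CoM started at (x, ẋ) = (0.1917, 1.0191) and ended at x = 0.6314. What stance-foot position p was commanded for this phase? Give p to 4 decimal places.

p = 0.2779

ωT = 3.1818·0.395 = 1.256811; cosh(ωT) = 1.899378, sinh(ωT) = 1.614818
x(T) = p + (x₀−p)·cosh(ωT) + (ẋ₀/ω)·sinh(ωT) ⇒ p·(1 − cosh) = x(T) − x₀·cosh − (ẋ₀/ω)·sinh
numerator   = 0.6314 − (0.1917)·1.899378 − (1.0191/3.1818)·1.614818 = -0.249922
denominator = 1 − 1.899378 = -0.899378
p = -0.249922 / -0.899378 = 0.2779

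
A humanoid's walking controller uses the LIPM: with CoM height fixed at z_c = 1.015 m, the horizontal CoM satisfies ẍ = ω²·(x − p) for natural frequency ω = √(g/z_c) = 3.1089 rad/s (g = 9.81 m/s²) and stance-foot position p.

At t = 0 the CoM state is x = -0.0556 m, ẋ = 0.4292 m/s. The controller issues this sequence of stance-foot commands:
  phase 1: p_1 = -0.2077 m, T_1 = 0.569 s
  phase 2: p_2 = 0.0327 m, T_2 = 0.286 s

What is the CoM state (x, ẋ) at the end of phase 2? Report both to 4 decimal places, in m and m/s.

phase 1: p=-0.2077, T=0.569, ωT=1.768964, cosh=3.017642, sinh=2.847133; start (x,ẋ)=(-0.055600, 0.429200) → end (x,ẋ)=(0.644345, 2.641478)
phase 2: p=0.0327, T=0.286, ωT=0.889145, cosh=1.422028, sinh=1.011021; start (x,ẋ)=(0.644345, 2.641478) → end (x,ẋ)=(1.761491, 5.678756)

x = 1.7615, ẋ = 5.6788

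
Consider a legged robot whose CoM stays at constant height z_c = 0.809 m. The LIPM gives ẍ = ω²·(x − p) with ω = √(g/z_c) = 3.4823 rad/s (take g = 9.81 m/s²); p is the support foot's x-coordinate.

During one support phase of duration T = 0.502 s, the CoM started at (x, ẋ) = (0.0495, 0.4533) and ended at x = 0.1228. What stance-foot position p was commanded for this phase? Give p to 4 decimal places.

ωT = 3.4823·0.502 = 1.748115; cosh(ωT) = 2.958933, sinh(ωT) = 2.784831
x(T) = p + (x₀−p)·cosh(ωT) + (ẋ₀/ω)·sinh(ωT) ⇒ p·(1 − cosh) = x(T) − x₀·cosh − (ẋ₀/ω)·sinh
numerator   = 0.1228 − (0.0495)·2.958933 − (0.4533/3.4823)·2.784831 = -0.386176
denominator = 1 − 2.958933 = -1.958933
p = -0.386176 / -1.958933 = 0.1971

p = 0.1971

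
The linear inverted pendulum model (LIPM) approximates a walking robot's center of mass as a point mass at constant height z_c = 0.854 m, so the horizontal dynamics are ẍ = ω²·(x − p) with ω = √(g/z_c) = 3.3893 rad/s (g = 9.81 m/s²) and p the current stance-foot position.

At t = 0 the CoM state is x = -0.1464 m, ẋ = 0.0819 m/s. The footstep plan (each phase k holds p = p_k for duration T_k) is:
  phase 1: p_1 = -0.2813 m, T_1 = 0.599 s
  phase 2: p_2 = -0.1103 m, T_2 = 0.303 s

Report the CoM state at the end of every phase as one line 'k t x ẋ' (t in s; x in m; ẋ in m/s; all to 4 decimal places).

1 0.5990 0.3317 2.0282
2 0.9020 1.3143 5.0184

phase 1: p=-0.2813, T=0.599, ωT=2.030191, cosh=3.873424, sinh=3.742114; start (x,ẋ)=(-0.146400, 0.081900) → end (x,ẋ)=(0.331650, 2.028190)
phase 2: p=-0.1103, T=0.303, ωT=1.026958, cosh=1.575326, sinh=1.217231; start (x,ẋ)=(0.331650, 2.028190) → end (x,ẋ)=(1.314319, 5.018355)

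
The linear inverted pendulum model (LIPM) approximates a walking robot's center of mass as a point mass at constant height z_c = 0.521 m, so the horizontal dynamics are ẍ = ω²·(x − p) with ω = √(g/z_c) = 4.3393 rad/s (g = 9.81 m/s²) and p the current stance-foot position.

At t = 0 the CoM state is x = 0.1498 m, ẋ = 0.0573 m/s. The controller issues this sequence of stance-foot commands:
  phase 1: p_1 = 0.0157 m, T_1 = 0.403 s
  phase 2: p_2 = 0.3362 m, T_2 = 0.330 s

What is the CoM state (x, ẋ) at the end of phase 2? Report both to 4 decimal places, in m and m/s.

x = 1.4018, ẋ = 4.9345

phase 1: p=0.0157, T=0.403, ωT=1.748738, cosh=2.960669, sinh=2.786675; start (x,ẋ)=(0.149800, 0.057300) → end (x,ẋ)=(0.449523, 1.791213)
phase 2: p=0.3362, T=0.330, ωT=1.431969, cosh=2.212887, sinh=1.974048; start (x,ẋ)=(0.449523, 1.791213) → end (x,ẋ)=(1.401836, 4.934479)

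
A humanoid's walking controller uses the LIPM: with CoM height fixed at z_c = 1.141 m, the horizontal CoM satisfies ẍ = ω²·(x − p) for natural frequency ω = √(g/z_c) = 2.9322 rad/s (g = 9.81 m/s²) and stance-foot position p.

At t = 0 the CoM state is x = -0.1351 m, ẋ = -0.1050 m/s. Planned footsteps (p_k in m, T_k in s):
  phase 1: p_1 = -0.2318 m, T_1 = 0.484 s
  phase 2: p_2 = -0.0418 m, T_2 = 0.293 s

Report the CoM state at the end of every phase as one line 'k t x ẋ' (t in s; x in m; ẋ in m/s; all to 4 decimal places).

1 0.4840 -0.0899 0.3220
2 0.7770 -0.0024 0.3117

phase 1: p=-0.2318, T=0.484, ωT=1.419185, cosh=2.187830, sinh=1.945919; start (x,ẋ)=(-0.135100, -0.105000) → end (x,ẋ)=(-0.089919, 0.322031)
phase 2: p=-0.0418, T=0.293, ωT=0.859135, cosh=1.392322, sinh=0.968794; start (x,ẋ)=(-0.089919, 0.322031) → end (x,ẋ)=(-0.002398, 0.311680)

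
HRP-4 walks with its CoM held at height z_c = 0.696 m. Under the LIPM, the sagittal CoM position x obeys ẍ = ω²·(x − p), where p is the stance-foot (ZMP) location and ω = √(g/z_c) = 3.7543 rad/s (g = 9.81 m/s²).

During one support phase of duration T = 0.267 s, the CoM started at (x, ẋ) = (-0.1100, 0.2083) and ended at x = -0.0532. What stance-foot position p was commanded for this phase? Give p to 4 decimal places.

ωT = 3.7543·0.267 = 1.002398; cosh(ωT) = 1.545903, sinh(ωT) = 1.178905
x(T) = p + (x₀−p)·cosh(ωT) + (ẋ₀/ω)·sinh(ωT) ⇒ p·(1 − cosh) = x(T) − x₀·cosh − (ẋ₀/ω)·sinh
numerator   = -0.0532 − (-0.1100)·1.545903 − (0.2083/3.7543)·1.178905 = 0.051440
denominator = 1 − 1.545903 = -0.545903
p = 0.051440 / -0.545903 = -0.0942

p = -0.0942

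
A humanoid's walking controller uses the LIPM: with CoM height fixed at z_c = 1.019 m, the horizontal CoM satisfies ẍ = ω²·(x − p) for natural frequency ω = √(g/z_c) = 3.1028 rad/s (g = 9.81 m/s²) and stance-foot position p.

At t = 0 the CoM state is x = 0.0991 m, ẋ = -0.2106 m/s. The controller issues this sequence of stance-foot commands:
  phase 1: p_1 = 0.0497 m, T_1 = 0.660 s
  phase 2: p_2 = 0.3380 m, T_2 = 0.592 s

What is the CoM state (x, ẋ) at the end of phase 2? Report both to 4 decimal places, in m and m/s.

x = -1.0380, ẋ = -4.1343

phase 1: p=0.0497, T=0.660, ωT=2.047848, cosh=3.940107, sinh=3.811095; start (x,ẋ)=(0.099100, -0.210600) → end (x,ẋ)=(-0.014334, -0.245628)
phase 2: p=0.3380, T=0.592, ωT=1.836858, cosh=3.218050, sinh=3.058733; start (x,ẋ)=(-0.014334, -0.245628) → end (x,ẋ)=(-1.037967, -4.134315)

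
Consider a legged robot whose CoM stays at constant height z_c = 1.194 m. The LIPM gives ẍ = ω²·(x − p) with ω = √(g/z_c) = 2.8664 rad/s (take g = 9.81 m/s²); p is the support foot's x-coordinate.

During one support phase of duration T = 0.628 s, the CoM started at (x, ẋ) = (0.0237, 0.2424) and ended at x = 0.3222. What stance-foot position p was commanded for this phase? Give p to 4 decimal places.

p = 0.0001

ωT = 2.8664·0.628 = 1.800099; cosh(ωT) = 3.107765, sinh(ωT) = 2.942483
x(T) = p + (x₀−p)·cosh(ωT) + (ẋ₀/ω)·sinh(ωT) ⇒ p·(1 − cosh) = x(T) − x₀·cosh − (ẋ₀/ω)·sinh
numerator   = 0.3222 − (0.0237)·3.107765 − (0.2424/2.8664)·2.942483 = -0.000288
denominator = 1 − 3.107765 = -2.107765
p = -0.000288 / -2.107765 = 0.0001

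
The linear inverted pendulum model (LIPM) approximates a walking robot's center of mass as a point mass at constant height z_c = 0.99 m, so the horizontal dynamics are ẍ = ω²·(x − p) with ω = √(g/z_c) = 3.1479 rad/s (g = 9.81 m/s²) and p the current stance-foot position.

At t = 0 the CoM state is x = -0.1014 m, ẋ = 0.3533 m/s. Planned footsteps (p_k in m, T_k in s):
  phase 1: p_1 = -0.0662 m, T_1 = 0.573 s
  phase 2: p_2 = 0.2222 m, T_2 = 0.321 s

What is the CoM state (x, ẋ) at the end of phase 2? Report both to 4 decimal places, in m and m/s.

phase 1: p=-0.0662, T=0.573, ωT=1.803747, cosh=3.118518, sinh=2.953838; start (x,ẋ)=(-0.101400, 0.353300) → end (x,ẋ)=(0.155548, 0.774469)
phase 2: p=0.2222, T=0.321, ωT=1.010476, cosh=1.555477, sinh=1.191431; start (x,ẋ)=(0.155548, 0.774469) → end (x,ẋ)=(0.411649, 0.954690)

x = 0.4116, ẋ = 0.9547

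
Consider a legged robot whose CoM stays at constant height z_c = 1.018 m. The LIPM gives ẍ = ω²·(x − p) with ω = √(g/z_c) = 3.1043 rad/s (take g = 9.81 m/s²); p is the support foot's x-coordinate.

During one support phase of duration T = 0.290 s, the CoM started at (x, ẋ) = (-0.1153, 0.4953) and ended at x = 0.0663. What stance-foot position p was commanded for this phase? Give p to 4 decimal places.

ωT = 3.1043·0.290 = 0.900247; cosh(ωT) = 1.433340, sinh(ωT) = 1.026871
x(T) = p + (x₀−p)·cosh(ωT) + (ẋ₀/ω)·sinh(ωT) ⇒ p·(1 − cosh) = x(T) − x₀·cosh − (ẋ₀/ω)·sinh
numerator   = 0.0663 − (-0.1153)·1.433340 − (0.4953/3.1043)·1.026871 = 0.067724
denominator = 1 − 1.433340 = -0.433340
p = 0.067724 / -0.433340 = -0.1563

p = -0.1563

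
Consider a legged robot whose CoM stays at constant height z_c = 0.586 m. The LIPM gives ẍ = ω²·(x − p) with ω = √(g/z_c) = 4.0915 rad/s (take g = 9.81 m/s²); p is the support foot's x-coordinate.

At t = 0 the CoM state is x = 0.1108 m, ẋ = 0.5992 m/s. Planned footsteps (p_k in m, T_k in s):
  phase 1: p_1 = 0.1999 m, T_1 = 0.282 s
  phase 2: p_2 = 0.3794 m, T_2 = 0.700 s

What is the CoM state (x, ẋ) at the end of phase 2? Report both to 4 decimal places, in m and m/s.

x = 0.3924, ẋ = 0.1126

phase 1: p=0.1999, T=0.282, ωT=1.153803, cosh=1.742831, sinh=1.427396; start (x,ẋ)=(0.110800, 0.599200) → end (x,ẋ)=(0.253656, 0.523943)
phase 2: p=0.3794, T=0.700, ωT=2.864050, cosh=8.794713, sinh=8.737676; start (x,ẋ)=(0.253656, 0.523943) → end (x,ẋ)=(0.392432, 0.112551)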